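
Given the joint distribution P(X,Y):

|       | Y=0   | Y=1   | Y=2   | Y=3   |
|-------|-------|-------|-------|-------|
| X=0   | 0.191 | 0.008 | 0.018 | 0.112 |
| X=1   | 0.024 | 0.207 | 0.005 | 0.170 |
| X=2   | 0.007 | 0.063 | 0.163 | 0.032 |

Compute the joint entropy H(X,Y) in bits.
2.9292 bits

H(X,Y) = -Σ_{x,y} P(x,y) log₂ P(x,y). Per-cell terms -P(x,y)·log₂P(x,y):
  X=0: 0.45618, 0.05573, 0.10433, 0.35374
  X=1: 0.12914, 0.47037, 0.03822, 0.43459
  X=2: 0.05011, 0.25128, 0.42658, 0.15891
Sum of the 12 terms: H(X,Y) = 2.9292 bits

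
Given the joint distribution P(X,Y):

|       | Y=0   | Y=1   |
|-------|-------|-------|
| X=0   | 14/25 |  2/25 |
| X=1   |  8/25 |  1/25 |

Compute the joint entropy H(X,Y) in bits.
1.4717 bits

H(X,Y) = -Σ_{x,y} P(x,y) log₂ P(x,y). Per-cell terms -P(x,y)·log₂P(x,y):
  X=0: 0.4684, 0.2915
  X=1: 0.5260, 0.1858
Sum of the 4 terms: H(X,Y) = 1.4717 bits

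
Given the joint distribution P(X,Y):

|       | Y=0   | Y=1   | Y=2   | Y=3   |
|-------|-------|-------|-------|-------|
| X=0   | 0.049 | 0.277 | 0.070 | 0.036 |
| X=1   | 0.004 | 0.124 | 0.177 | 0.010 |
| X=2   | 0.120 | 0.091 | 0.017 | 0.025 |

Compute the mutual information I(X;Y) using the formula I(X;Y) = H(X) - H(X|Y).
0.2732 bits

I(X;Y) = H(X) - H(X|Y)

Marginal of X (row sums):
  P(X=0) = 0.049 + 0.277 + 0.070 + 0.036 = 0.432
  P(X=1) = 0.004 + 0.124 + 0.177 + 0.010 = 0.315
  P(X=2) = 0.120 + 0.091 + 0.017 + 0.025 = 0.253
H(X) = -[0.432·log₂(0.432) + 0.315·log₂(0.315) + 0.253·log₂(0.253)]
  = 0.523107 + 0.524972 + 0.501646 = 1.549725 bits

Marginal of Y (column sums):
  P(Y=0) = 0.049 + 0.004 + 0.120 = 0.173
  P(Y=1) = 0.277 + 0.124 + 0.091 = 0.492
  P(Y=2) = 0.070 + 0.177 + 0.017 = 0.264
  P(Y=3) = 0.036 + 0.010 + 0.025 = 0.071
H(X|Y) = Σ_y P(y)·H(X|Y=y):
  Y=0: P(Y=0) = 0.173, P(X|Y=0) = (49/173, 4/173, 120/173) → H(X|Y=0) = 1.007185
  Y=1: P(Y=1) = 0.492, P(X|Y=1) = (277/492, 31/123, 91/492) → H(X|Y=1) = 1.418051
  Y=2: P(Y=2) = 0.264, P(X|Y=2) = (35/132, 59/88, 17/264) → H(X|Y=2) = 1.149308
  Y=3: P(Y=3) = 0.071, P(X|Y=3) = (36/71, 10/71, 25/71) → H(X|Y=3) = 1.425339
H(X|Y) = 0.173·1.007185 + 0.492·1.418051 + 0.264·1.149308 + 0.071·1.425339 = 1.276540 bits

I(X;Y) = H(X) - H(X|Y) = 1.549725 - 1.276540 = 0.2732 bits

Cross-check via I(X;Y) = H(X) + H(Y) - H(X,Y): computing H(Y) from the column sums and H(X,Y) from the 12 cells in the same way gives H(Y) = 1.719524 bits and H(X,Y) = 2.996065 bits, so
I(X;Y) = 1.549725 + 1.719524 - 2.996065 = 0.2732 bits ✓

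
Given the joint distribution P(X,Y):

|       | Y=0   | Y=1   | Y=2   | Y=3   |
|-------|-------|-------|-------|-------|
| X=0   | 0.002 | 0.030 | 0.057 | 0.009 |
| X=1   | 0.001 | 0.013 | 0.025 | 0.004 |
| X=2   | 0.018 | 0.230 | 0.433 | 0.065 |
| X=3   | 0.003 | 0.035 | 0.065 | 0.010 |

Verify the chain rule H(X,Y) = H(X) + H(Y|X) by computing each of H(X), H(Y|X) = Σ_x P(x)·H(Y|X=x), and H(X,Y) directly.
H(X) = 1.1944 bits, H(Y|X) = 1.4167 bits, H(X,Y) = 2.6111 bits

Marginal of X (row sums):
  P(X=0) = 0.002 + 0.030 + 0.057 + 0.009 = 0.098
  P(X=1) = 0.001 + 0.013 + 0.025 + 0.004 = 0.043
  P(X=2) = 0.018 + 0.230 + 0.433 + 0.065 = 0.746
  P(X=3) = 0.003 + 0.035 + 0.065 + 0.010 = 0.113
H(X) = -[0.098·log₂(0.098) + 0.043·log₂(0.043) + 0.746·log₂(0.746) + 0.113·log₂(0.113)]
  = 0.32841 + 0.19520 + 0.31537 + 0.35545 = 1.1944 bits

H(Y|X) = Σ_x P(x)·H(Y|X=x):
  X=0: P(X=0) = 0.098, P(Y|X=0) = (1/49, 15/49, 57/98, 9/98) → H(Y|X=0) = 1.40848
  X=1: P(X=1) = 0.043, P(Y|X=1) = (1/43, 13/43, 25/43, 4/43) → H(Y|X=1) = 1.42156
  X=2: P(X=2) = 0.746, P(Y|X=2) = (9/373, 115/373, 433/746, 65/746) → H(Y|X=2) = 1.41530
  X=3: P(X=3) = 0.113, P(Y|X=3) = (3/113, 35/113, 65/113, 10/113) → H(Y|X=3) = 1.43121
H(Y|X) = 0.098·1.40848 + 0.043·1.42156 + 0.746·1.41530 + 0.113·1.43121 = 1.4167 bits

H(X,Y) = -Σ_{x,y} P(x,y) log₂ P(x,y). Per-cell terms -P(x,y)·log₂P(x,y):
  X=0: 0.01793, 0.15177, 0.23557, 0.06116
  X=1: 0.00997, 0.08145, 0.13305, 0.03186
  X=2: 0.10433, 0.48767, 0.52287, 0.25632
  X=3: 0.02514, 0.16928, 0.25632, 0.06644
Sum of the 16 terms: H(X,Y) = 2.6111 bits

Chain rule check:
  H(X) + H(Y|X) = 1.1944 + 1.4167 = 2.6111 bits
  H(X,Y) = 2.6111 bits
✓ Chain rule verified.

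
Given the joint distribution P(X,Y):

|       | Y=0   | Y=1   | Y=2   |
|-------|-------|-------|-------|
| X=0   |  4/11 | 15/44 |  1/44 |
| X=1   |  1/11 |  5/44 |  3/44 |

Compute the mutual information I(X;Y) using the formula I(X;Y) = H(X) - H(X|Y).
0.0747 bits

I(X;Y) = H(X) - H(X|Y)

Marginal of X (row sums):
  P(X=0) = 4/11 + 15/44 + 1/44 = 8/11
  P(X=1) = 1/11 + 5/44 + 3/44 = 3/11
H(X) = -[(8/11)·log₂(8/11) + (3/11)·log₂(3/11)]
  = 0.334132 + 0.511219 = 0.84535 bits

Marginal of Y (column sums):
  P(Y=0) = 4/11 + 1/11 = 5/11
  P(Y=1) = 15/44 + 5/44 = 5/11
  P(Y=2) = 1/44 + 3/44 = 1/11
H(X|Y) = Σ_y P(y)·H(X|Y=y):
  Y=0: P(Y=0) = 5/11, P(X|Y=0) = (4/5, 1/5) → H(X|Y=0) = 0.721928
  Y=1: P(Y=1) = 5/11, P(X|Y=1) = (3/4, 1/4) → H(X|Y=1) = 0.811278
  Y=2: P(Y=2) = 1/11, P(X|Y=2) = (1/4, 3/4) → H(X|Y=2) = 0.811278
H(X|Y) = (5/11)·0.721928 + (5/11)·0.811278 + (1/11)·0.811278 = 0.77066 bits

I(X;Y) = H(X) - H(X|Y) = 0.84535 - 0.77066 = 0.0747 bits

Cross-check via I(X;Y) = H(X) + H(Y) - H(X,Y): computing H(Y) from the column sums and H(X,Y) from the 6 cells in the same way gives H(Y) = 1.34859 bits and H(X,Y) = 2.11925 bits, so
I(X;Y) = 0.84535 + 1.34859 - 2.11925 = 0.0747 bits ✓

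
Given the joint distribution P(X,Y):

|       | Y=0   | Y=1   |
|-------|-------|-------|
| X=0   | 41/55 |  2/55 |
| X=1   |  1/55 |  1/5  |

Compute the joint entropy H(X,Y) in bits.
1.0593 bits

H(X,Y) = -Σ_{x,y} P(x,y) log₂ P(x,y). Per-cell terms -P(x,y)·log₂P(x,y):
  X=0: 0.3159, 0.1739
  X=1: 0.1051, 0.4644
Sum of the 4 terms: H(X,Y) = 1.0593 bits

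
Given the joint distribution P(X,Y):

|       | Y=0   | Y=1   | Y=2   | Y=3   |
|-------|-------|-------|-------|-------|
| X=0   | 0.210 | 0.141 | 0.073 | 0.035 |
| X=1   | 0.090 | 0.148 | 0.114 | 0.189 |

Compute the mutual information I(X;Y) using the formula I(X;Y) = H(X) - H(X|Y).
0.1214 bits

I(X;Y) = H(X) - H(X|Y)

Marginal of X (row sums):
  P(X=0) = 0.210 + 0.141 + 0.073 + 0.035 = 0.459
  P(X=1) = 0.090 + 0.148 + 0.114 + 0.189 = 0.541
H(X) = -[0.459·log₂(0.459) + 0.541·log₂(0.541)]
  = 0.515656 + 0.479488 = 0.995144 bits

Marginal of Y (column sums):
  P(Y=0) = 0.210 + 0.090 = 0.300
  P(Y=1) = 0.141 + 0.148 = 0.289
  P(Y=2) = 0.073 + 0.114 = 0.187
  P(Y=3) = 0.035 + 0.189 = 0.224
H(X|Y) = Σ_y P(y)·H(X|Y=y):
  Y=0: P(Y=0) = 0.300, P(X|Y=0) = (7/10, 3/10) → H(X|Y=0) = 0.881291
  Y=1: P(Y=1) = 0.289, P(X|Y=1) = (141/289, 148/289) → H(X|Y=1) = 0.999577
  Y=2: P(Y=2) = 0.187, P(X|Y=2) = (73/187, 114/187) → H(X|Y=2) = 0.965041
  Y=3: P(Y=3) = 0.224, P(X|Y=3) = (5/32, 27/32) → H(X|Y=3) = 0.625262
H(X|Y) = 0.300·0.881291 + 0.289·0.999577 + 0.187·0.965041 + 0.224·0.625262 = 0.873786 bits

I(X;Y) = H(X) - H(X|Y) = 0.995144 - 0.873786 = 0.1214 bits

Cross-check via I(X;Y) = H(X) + H(Y) - H(X,Y): computing H(Y) from the column sums and H(X,Y) from the 8 cells in the same way gives H(Y) = 1.974468 bits and H(X,Y) = 2.848255 bits, so
I(X;Y) = 0.995144 + 1.974468 - 2.848255 = 0.1214 bits ✓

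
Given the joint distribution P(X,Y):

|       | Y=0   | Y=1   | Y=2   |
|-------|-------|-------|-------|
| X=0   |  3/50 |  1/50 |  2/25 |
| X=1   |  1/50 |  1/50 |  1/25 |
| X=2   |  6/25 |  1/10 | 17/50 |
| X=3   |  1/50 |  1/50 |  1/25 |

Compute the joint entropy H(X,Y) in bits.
2.8264 bits

H(X,Y) = -Σ_{x,y} P(x,y) log₂ P(x,y). Per-cell terms -P(x,y)·log₂P(x,y):
  X=0: 0.24353, 0.11288, 0.29151
  X=1: 0.11288, 0.11288, 0.18575
  X=2: 0.49413, 0.33219, 0.52917
  X=3: 0.11288, 0.11288, 0.18575
Sum of the 12 terms: H(X,Y) = 2.8264 bits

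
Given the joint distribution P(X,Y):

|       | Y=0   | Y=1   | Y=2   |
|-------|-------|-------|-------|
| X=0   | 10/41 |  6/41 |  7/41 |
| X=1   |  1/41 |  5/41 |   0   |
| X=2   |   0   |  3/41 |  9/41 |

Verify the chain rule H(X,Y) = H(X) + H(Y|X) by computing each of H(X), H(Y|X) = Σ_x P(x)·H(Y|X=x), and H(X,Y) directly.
H(X) = 1.3924 bits, H(Y|X) = 1.2024 bits, H(X,Y) = 2.5948 bits

Marginal of X (row sums):
  P(X=0) = 10/41 + 6/41 + 7/41 = 23/41
  P(X=1) = 1/41 + 5/41 + 0 = 6/41
  P(X=2) = 0 + 3/41 + 9/41 = 12/41
H(X) = -[(23/41)·log₂(23/41) + (6/41)·log₂(6/41) + (12/41)·log₂(12/41)]
  = 0.467848 + 0.405745 + 0.518807 = 1.3924 bits

H(Y|X) = Σ_x P(x)·H(Y|X=x):
  X=0: P(X=0) = 23/41, P(Y|X=0) = (10/23, 6/23, 7/23) → H(Y|X=0) = 1.550495
  X=1: P(X=1) = 6/41, P(Y|X=1) = (1/6, 5/6, 0) → H(Y|X=1) = 0.650022
  X=2: P(X=2) = 12/41, P(Y|X=2) = (0, 1/4, 3/4) → H(Y|X=2) = 0.811278
H(Y|X) = (23/41)·1.550495 + (6/41)·0.650022 + (12/41)·0.811278 = 1.2024 bits

H(X,Y) = -Σ_{x,y} P(x,y) log₂ P(x,y). Per-cell terms -P(x,y)·log₂P(x,y):
  X=0: 0.496494, 0.405745, 0.435400
  X=1: 0.130672, 0.370198, 0.000000
  X=2: 0.000000, 0.276043, 0.480211
  (cells with P = 0 contribute 0)
Sum of the 9 terms: H(X,Y) = 2.5948 bits

Chain rule check:
  H(X) + H(Y|X) = 1.3924 + 1.2024 = 2.5948 bits
  H(X,Y) = 2.5948 bits
✓ Chain rule verified.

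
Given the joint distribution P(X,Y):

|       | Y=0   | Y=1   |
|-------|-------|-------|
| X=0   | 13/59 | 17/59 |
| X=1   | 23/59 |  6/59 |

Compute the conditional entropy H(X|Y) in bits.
0.8986 bits

H(X|Y) = H(X,Y) - H(Y)

H(X,Y) = -Σ_{x,y} P(x,y) log₂ P(x,y). Per-cell terms -P(x,y)·log₂P(x,y):
  X=0: 0.48082, 0.51726
  X=1: 0.52981, 0.33536
Sum of the 4 terms: H(X,Y) = 1.86325 bits

Marginal of Y (column sums):
  P(Y=0) = 13/59 + 23/59 = 36/59
  P(Y=1) = 17/59 + 6/59 = 23/59
H(Y) = -[(36/59)·log₂(36/59) + (23/59)·log₂(23/59)]
  = 0.43488 + 0.52981 = 0.96469 bits

H(X|Y) = H(X,Y) - H(Y) = 1.86325 - 0.96469 = 0.8986 bits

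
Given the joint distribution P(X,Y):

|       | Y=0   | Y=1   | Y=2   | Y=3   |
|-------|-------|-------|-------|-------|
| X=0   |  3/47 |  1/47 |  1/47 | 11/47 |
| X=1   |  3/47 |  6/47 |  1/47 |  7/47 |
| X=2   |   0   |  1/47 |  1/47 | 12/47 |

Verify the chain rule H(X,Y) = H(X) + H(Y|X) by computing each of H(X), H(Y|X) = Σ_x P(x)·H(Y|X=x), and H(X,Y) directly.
H(X) = 1.5803 bits, H(Y|X) = 1.2988 bits, H(X,Y) = 2.8792 bits

Marginal of X (row sums):
  P(X=0) = 3/47 + 1/47 + 1/47 + 11/47 = 16/47
  P(X=1) = 3/47 + 6/47 + 1/47 + 7/47 = 17/47
  P(X=2) = 0 + 1/47 + 1/47 + 12/47 = 14/47
H(X) = -[(16/47)·log₂(16/47) + (17/47)·log₂(17/47) + (14/47)·log₂(14/47)]
  = 0.52922 + 0.53066 + 0.52045 = 1.5803 bits

H(Y|X) = Σ_x P(x)·H(Y|X=x):
  X=0: P(X=0) = 16/47, P(Y|X=0) = (3/16, 1/16, 1/16, 11/16) → H(Y|X=0) = 1.32446
  X=1: P(X=1) = 17/47, P(Y|X=1) = (3/17, 6/17, 1/17, 7/17) → H(Y|X=1) = 1.73945
  X=2: P(X=2) = 14/47, P(Y|X=2) = (0, 1/14, 1/14, 6/7) → H(Y|X=2) = 0.73453
H(Y|X) = (16/47)·1.32446 + (17/47)·1.73945 + (14/47)·0.73453 = 1.2988 bits

H(X,Y) = -Σ_{x,y} P(x,y) log₂ P(x,y). Per-cell terms -P(x,y)·log₂P(x,y):
  X=0: 0.25338, 0.11818, 0.11818, 0.49036
  X=1: 0.25338, 0.37910, 0.11818, 0.40916
  X=2: 0.00000, 0.11818, 0.11818, 0.50288
  (cells with P = 0 contribute 0)
Sum of the 12 terms: H(X,Y) = 2.8792 bits

Chain rule check:
  H(X) + H(Y|X) = 1.5803 + 1.2988 = 2.8791 bits
  H(X,Y) = 2.8792 bits
✓ Chain rule verified (Δ = 0.0001 is 4-dp rounding noise: each of the three values was rounded independently).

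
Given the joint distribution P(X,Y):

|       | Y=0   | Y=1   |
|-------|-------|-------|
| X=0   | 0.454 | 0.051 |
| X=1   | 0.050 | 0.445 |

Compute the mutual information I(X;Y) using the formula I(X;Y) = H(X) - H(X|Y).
0.5278 bits

I(X;Y) = H(X) - H(X|Y)

Marginal of X (row sums):
  P(X=0) = 0.454 + 0.051 = 0.505
  P(X=1) = 0.050 + 0.445 = 0.495
H(X) = -[0.505·log₂(0.505) + 0.495·log₂(0.495)]
  = 0.49775 + 0.50218 = 0.9999 bits

Marginal of Y (column sums):
  P(Y=0) = 0.454 + 0.050 = 0.504
  P(Y=1) = 0.051 + 0.445 = 0.496
H(X|Y) = Σ_y P(y)·H(X|Y=y):
  Y=0: P(Y=0) = 0.504, P(X|Y=0) = (227/252, 25/252) → H(X|Y=0) = 0.46647
  Y=1: P(Y=1) = 0.496, P(X|Y=1) = (51/496, 445/496) → H(X|Y=1) = 0.47788
H(X|Y) = 0.504·0.46647 + 0.496·0.47788 = 0.4721 bits

I(X;Y) = H(X) - H(X|Y) = 0.9999 - 0.4721 = 0.5278 bits

Cross-check via I(X;Y) = H(X) + H(Y) - H(X,Y): computing H(Y) from the column sums and H(X,Y) from the 4 cells in the same way gives H(Y) = 1.0000 bits and H(X,Y) = 1.4721 bits, so
I(X;Y) = 0.9999 + 1.0000 - 1.4721 = 0.5278 bits ✓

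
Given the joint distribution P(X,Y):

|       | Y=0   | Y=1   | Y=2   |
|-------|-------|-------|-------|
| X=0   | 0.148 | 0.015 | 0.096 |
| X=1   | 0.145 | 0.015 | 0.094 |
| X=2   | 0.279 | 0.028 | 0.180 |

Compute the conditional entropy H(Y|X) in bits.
1.2300 bits

H(Y|X) = H(X,Y) - H(X)

H(X,Y) = -Σ_{x,y} P(x,y) log₂ P(x,y). Per-cell terms -P(x,y)·log₂P(x,y):
  X=0: 0.4079370, 0.0908834, 0.3245589
  X=1: 0.4039519, 0.0908834, 0.3206524
  X=2: 0.5138240, 0.1444360, 0.4453076
Sum of the 9 terms: H(X,Y) = 2.742435 bits

Marginal of X (row sums):
  P(X=0) = 0.148 + 0.015 + 0.096 = 0.259
  P(X=1) = 0.145 + 0.015 + 0.094 = 0.254
  P(X=2) = 0.279 + 0.028 + 0.180 = 0.487
H(X) = -[0.259·log₂(0.259) + 0.254·log₂(0.254) + 0.487·log₂(0.487)]
  = 0.5047848 + 0.5021833 + 0.5055091 = 1.512477 bits

H(Y|X) = H(X,Y) - H(X) = 2.742435 - 1.512477 = 1.2300 bits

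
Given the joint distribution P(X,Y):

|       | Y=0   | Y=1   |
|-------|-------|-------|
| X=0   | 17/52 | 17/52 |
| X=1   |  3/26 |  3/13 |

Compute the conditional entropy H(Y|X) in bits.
0.9717 bits

H(Y|X) = H(X,Y) - H(X)

H(X,Y) = -Σ_{x,y} P(x,y) log₂ P(x,y). Per-cell terms -P(x,y)·log₂P(x,y):
  X=0: 0.5273, 0.5273
  X=1: 0.3595, 0.4882
Sum of the 4 terms: H(X,Y) = 1.9023 bits

Marginal of X (row sums):
  P(X=0) = 17/52 + 17/52 = 17/26
  P(X=1) = 3/26 + 3/13 = 9/26
H(X) = -[(17/26)·log₂(17/26) + (9/26)·log₂(9/26)]
  = 0.4008 + 0.5298 = 0.9306 bits

H(Y|X) = H(X,Y) - H(X) = 1.9023 - 0.9306 = 0.9717 bits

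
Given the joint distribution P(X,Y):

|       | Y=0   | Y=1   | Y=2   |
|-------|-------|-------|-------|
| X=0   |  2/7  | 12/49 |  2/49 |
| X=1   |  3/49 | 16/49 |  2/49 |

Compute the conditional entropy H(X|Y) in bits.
0.8779 bits

H(X|Y) = H(X,Y) - H(Y)

H(X,Y) = -Σ_{x,y} P(x,y) log₂ P(x,y). Per-cell terms -P(x,y)·log₂P(x,y):
  X=0: 0.51639, 0.49708, 0.18836
  X=1: 0.24672, 0.52725, 0.18836
Sum of the 6 terms: H(X,Y) = 2.1642 bits

Marginal of Y (column sums):
  P(Y=0) = 2/7 + 3/49 = 17/49
  P(Y=1) = 12/49 + 16/49 = 4/7
  P(Y=2) = 2/49 + 2/49 = 4/49
H(Y) = -[(17/49)·log₂(17/49) + (4/7)·log₂(4/7) + (4/49)·log₂(4/49)]
  = 0.52986 + 0.46135 + 0.29508 = 1.2863 bits

H(X|Y) = H(X,Y) - H(Y) = 2.1642 - 1.2863 = 0.8779 bits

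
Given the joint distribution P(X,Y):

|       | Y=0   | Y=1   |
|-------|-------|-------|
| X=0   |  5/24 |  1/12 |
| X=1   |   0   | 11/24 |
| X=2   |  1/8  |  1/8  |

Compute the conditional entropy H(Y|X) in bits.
0.5017 bits

H(Y|X) = H(X,Y) - H(X)

H(X,Y) = -Σ_{x,y} P(x,y) log₂ P(x,y). Per-cell terms -P(x,y)·log₂P(x,y):
  X=0: 0.471466, 0.298747
  X=1: 0.000000, 0.515868
  X=2: 0.375000, 0.375000
  (cells with P = 0 contribute 0)
Sum of the 6 terms: H(X,Y) = 2.03608 bits

Marginal of X (row sums):
  P(X=0) = 5/24 + 1/12 = 7/24
  P(X=1) = 0 + 11/24 = 11/24
  P(X=2) = 1/8 + 1/8 = 1/4
H(X) = -[(7/24)·log₂(7/24) + (11/24)·log₂(11/24) + (1/4)·log₂(1/4)]
  = 0.518469 + 0.515868 + 0.500000 = 1.53434 bits

H(Y|X) = H(X,Y) - H(X) = 2.03608 - 1.53434 = 0.5017 bits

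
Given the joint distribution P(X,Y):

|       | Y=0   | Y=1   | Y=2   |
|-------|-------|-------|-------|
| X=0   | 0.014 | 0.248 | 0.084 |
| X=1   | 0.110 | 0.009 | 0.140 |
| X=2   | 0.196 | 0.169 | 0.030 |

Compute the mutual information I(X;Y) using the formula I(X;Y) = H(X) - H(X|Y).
0.3767 bits

I(X;Y) = H(X) - H(X|Y)

Marginal of X (row sums):
  P(X=0) = 0.014 + 0.248 + 0.084 = 0.346
  P(X=1) = 0.110 + 0.009 + 0.140 = 0.259
  P(X=2) = 0.196 + 0.169 + 0.030 = 0.395
H(X) = -[0.346·log₂(0.346) + 0.259·log₂(0.259) + 0.395·log₂(0.395)]
  = 0.5298 + 0.5048 + 0.5293 = 1.5639 bits

Marginal of Y (column sums):
  P(Y=0) = 0.014 + 0.110 + 0.196 = 0.320
  P(Y=1) = 0.248 + 0.009 + 0.169 = 0.426
  P(Y=2) = 0.084 + 0.140 + 0.030 = 0.254
H(X|Y) = Σ_y P(y)·H(X|Y=y):
  Y=0: P(Y=0) = 0.320, P(X|Y=0) = (7/160, 11/32, 49/80) → H(X|Y=0) = 1.1603
  Y=1: P(Y=1) = 0.426, P(X|Y=1) = (124/213, 3/142, 169/426) → H(X|Y=1) = 1.1011
  Y=2: P(Y=2) = 0.254, P(X|Y=2) = (42/127, 70/127, 15/127) → H(X|Y=2) = 1.3656
H(X|Y) = 0.320·1.1603 + 0.426·1.1011 + 0.254·1.3656 = 1.1872 bits

I(X;Y) = H(X) - H(X|Y) = 1.5639 - 1.1872 = 0.3767 bits

Cross-check via I(X;Y) = H(X) + H(Y) - H(X,Y): computing H(Y) from the column sums and H(X,Y) from the 9 cells in the same way gives H(Y) = 1.5527 bits and H(X,Y) = 2.7399 bits, so
I(X;Y) = 1.5639 + 1.5527 - 2.7399 = 0.3767 bits ✓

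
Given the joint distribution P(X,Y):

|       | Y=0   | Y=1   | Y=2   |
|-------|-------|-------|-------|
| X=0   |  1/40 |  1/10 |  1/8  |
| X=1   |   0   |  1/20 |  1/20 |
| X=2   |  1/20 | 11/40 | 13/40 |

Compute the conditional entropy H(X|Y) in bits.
1.2228 bits

H(X|Y) = H(X,Y) - H(Y)

H(X,Y) = -Σ_{x,y} P(x,y) log₂ P(x,y). Per-cell terms -P(x,y)·log₂P(x,y):
  X=0: 0.1330, 0.3322, 0.3750
  X=1: 0.0000, 0.2161, 0.2161
  X=2: 0.2161, 0.5122, 0.5270
  (cells with P = 0 contribute 0)
Sum of the 9 terms: H(X,Y) = 2.5277 bits

Marginal of Y (column sums):
  P(Y=0) = 1/40 + 0 + 1/20 = 3/40
  P(Y=1) = 1/10 + 1/20 + 11/40 = 17/40
  P(Y=2) = 1/8 + 1/20 + 13/40 = 1/2
H(Y) = -[(3/40)·log₂(3/40) + (17/40)·log₂(17/40) + (1/2)·log₂(1/2)]
  = 0.2803 + 0.5246 + 0.5000 = 1.3049 bits

H(X|Y) = H(X,Y) - H(Y) = 2.5277 - 1.3049 = 1.2228 bits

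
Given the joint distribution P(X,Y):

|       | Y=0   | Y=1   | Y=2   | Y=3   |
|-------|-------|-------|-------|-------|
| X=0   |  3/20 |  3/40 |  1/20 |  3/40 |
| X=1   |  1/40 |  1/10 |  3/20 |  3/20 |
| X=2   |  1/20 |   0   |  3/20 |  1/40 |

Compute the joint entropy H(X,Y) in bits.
3.2332 bits

H(X,Y) = -Σ_{x,y} P(x,y) log₂ P(x,y). Per-cell terms -P(x,y)·log₂P(x,y):
  X=0: 0.41054, 0.28027, 0.21610, 0.28027
  X=1: 0.13305, 0.33219, 0.41054, 0.41054
  X=2: 0.21610, 0.00000, 0.41054, 0.13305
  (cells with P = 0 contribute 0)
Sum of the 12 terms: H(X,Y) = 3.2332 bits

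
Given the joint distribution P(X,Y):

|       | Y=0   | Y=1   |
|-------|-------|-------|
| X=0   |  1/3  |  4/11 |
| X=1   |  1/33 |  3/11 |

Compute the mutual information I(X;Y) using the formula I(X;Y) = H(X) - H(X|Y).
0.1075 bits

I(X;Y) = H(X) - H(X|Y)

Marginal of X (row sums):
  P(X=0) = 1/3 + 4/11 = 23/33
  P(X=1) = 1/33 + 3/11 = 10/33
H(X) = -[(23/33)·log₂(23/33) + (10/33)·log₂(10/33)]
  = 0.36300 + 0.52196 = 0.88496 bits

Marginal of Y (column sums):
  P(Y=0) = 1/3 + 1/33 = 4/11
  P(Y=1) = 4/11 + 3/11 = 7/11
H(X|Y) = Σ_y P(y)·H(X|Y=y):
  Y=0: P(Y=0) = 4/11, P(X|Y=0) = (11/12, 1/12) → H(X|Y=0) = 0.41382
  Y=1: P(Y=1) = 7/11, P(X|Y=1) = (4/7, 3/7) → H(X|Y=1) = 0.98523
H(X|Y) = (4/11)·0.41382 + (7/11)·0.98523 = 0.77744 bits

I(X;Y) = H(X) - H(X|Y) = 0.88496 - 0.77744 = 0.1075 bits

Cross-check via I(X;Y) = H(X) + H(Y) - H(X,Y): computing H(Y) from the column sums and H(X,Y) from the 4 cells in the same way gives H(Y) = 0.94566 bits and H(X,Y) = 1.72310 bits, so
I(X;Y) = 0.88496 + 0.94566 - 1.72310 = 0.1075 bits ✓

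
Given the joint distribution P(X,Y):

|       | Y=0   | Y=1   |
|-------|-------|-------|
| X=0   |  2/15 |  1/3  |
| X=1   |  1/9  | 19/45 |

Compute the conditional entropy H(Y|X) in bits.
0.7965 bits

H(Y|X) = H(X,Y) - H(X)

H(X,Y) = -Σ_{x,y} P(x,y) log₂ P(x,y). Per-cell terms -P(x,y)·log₂P(x,y):
  X=0: 0.3876, 0.5283
  X=1: 0.3522, 0.5252
Sum of the 4 terms: H(X,Y) = 1.7933 bits

Marginal of X (row sums):
  P(X=0) = 2/15 + 1/3 = 7/15
  P(X=1) = 1/9 + 19/45 = 8/15
H(X) = -[(7/15)·log₂(7/15) + (8/15)·log₂(8/15)]
  = 0.5131 + 0.4837 = 0.9968 bits

H(Y|X) = H(X,Y) - H(X) = 1.7933 - 0.9968 = 0.7965 bits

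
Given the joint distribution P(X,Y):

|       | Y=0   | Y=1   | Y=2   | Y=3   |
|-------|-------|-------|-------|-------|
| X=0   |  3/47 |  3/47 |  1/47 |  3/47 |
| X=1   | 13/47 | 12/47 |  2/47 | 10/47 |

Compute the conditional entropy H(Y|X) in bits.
1.8162 bits

H(Y|X) = H(X,Y) - H(X)

H(X,Y) = -Σ_{x,y} P(x,y) log₂ P(x,y). Per-cell terms -P(x,y)·log₂P(x,y):
  X=0: 0.2534, 0.2534, 0.1182, 0.2534
  X=1: 0.5128, 0.5029, 0.1938, 0.4750
Sum of the 8 terms: H(X,Y) = 2.5629 bits

Marginal of X (row sums):
  P(X=0) = 3/47 + 3/47 + 1/47 + 3/47 = 10/47
  P(X=1) = 13/47 + 12/47 + 2/47 + 10/47 = 37/47
H(X) = -[(10/47)·log₂(10/47) + (37/47)·log₂(37/47)]
  = 0.4750 + 0.2717 = 0.7467 bits

H(Y|X) = H(X,Y) - H(X) = 2.5629 - 0.7467 = 1.8162 bits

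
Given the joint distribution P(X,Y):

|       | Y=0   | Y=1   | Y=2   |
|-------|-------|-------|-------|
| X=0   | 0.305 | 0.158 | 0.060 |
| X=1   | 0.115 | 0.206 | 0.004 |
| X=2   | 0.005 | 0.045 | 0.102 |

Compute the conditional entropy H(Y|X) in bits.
1.1932 bits

H(Y|X) = H(X,Y) - H(X)

H(X,Y) = -Σ_{x,y} P(x,y) log₂ P(x,y). Per-cell terms -P(x,y)·log₂P(x,y):
  X=0: 0.522501, 0.420597, 0.243534
  X=1: 0.358834, 0.469532, 0.031863
  X=2: 0.038219, 0.201327, 0.335923
Sum of the 9 terms: H(X,Y) = 2.62233 bits

Marginal of X (row sums):
  P(X=0) = 0.305 + 0.158 + 0.060 = 0.523
  P(X=1) = 0.115 + 0.206 + 0.004 = 0.325
  P(X=2) = 0.005 + 0.045 + 0.102 = 0.152
H(X) = -[0.523·log₂(0.523) + 0.325·log₂(0.325) + 0.152·log₂(0.152)]
  = 0.489066 + 0.526984 + 0.413114 = 1.42916 bits

H(Y|X) = H(X,Y) - H(X) = 2.62233 - 1.42916 = 1.1932 bits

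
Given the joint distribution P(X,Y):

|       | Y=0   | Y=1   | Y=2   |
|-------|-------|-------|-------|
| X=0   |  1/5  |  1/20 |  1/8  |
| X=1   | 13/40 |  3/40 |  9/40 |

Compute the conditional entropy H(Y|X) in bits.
1.3925 bits

H(Y|X) = H(X,Y) - H(X)

H(X,Y) = -Σ_{x,y} P(x,y) log₂ P(x,y). Per-cell terms -P(x,y)·log₂P(x,y):
  X=0: 0.46439, 0.21610, 0.37500
  X=1: 0.52698, 0.28027, 0.48420
Sum of the 6 terms: H(X,Y) = 2.3469 bits

Marginal of X (row sums):
  P(X=0) = 1/5 + 1/20 + 1/8 = 3/8
  P(X=1) = 13/40 + 3/40 + 9/40 = 5/8
H(X) = -[(3/8)·log₂(3/8) + (5/8)·log₂(5/8)]
  = 0.53064 + 0.42379 = 0.9544 bits

H(Y|X) = H(X,Y) - H(X) = 2.3469 - 0.9544 = 1.3925 bits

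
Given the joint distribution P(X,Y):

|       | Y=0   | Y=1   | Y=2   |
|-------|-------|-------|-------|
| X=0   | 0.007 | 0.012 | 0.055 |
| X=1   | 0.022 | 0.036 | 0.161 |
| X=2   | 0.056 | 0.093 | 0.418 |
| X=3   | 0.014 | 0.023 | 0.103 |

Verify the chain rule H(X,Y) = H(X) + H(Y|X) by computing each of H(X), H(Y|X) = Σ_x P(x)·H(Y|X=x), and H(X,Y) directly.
H(X) = 1.6190 bits, H(Y|X) = 1.0825 bits, H(X,Y) = 2.7016 bits

Marginal of X (row sums):
  P(X=0) = 0.007 + 0.012 + 0.055 = 0.074
  P(X=1) = 0.022 + 0.036 + 0.161 = 0.219
  P(X=2) = 0.056 + 0.093 + 0.418 = 0.567
  P(X=3) = 0.014 + 0.023 + 0.103 = 0.140
H(X) = -[0.074·log₂(0.074) + 0.219·log₂(0.219) + 0.567·log₂(0.567) + 0.140·log₂(0.140)]
  = 0.2780 + 0.4798 + 0.4641 + 0.3971 = 1.6190 bits

H(Y|X) = Σ_x P(x)·H(Y|X=x):
  X=0: P(X=0) = 0.074, P(Y|X=0) = (7/74, 6/37, 55/74) → H(Y|X=0) = 1.0656
  X=1: P(X=1) = 0.219, P(Y|X=1) = (22/219, 12/73, 161/219) → H(Y|X=1) = 1.0876
  X=2: P(X=2) = 0.567, P(Y|X=2) = (8/81, 31/189, 418/567) → H(Y|X=2) = 1.0819
  X=3: P(X=3) = 0.140, P(Y|X=3) = (1/10, 23/140, 103/140) → H(Y|X=3) = 1.0860
H(Y|X) = 0.074·1.0656 + 0.219·1.0876 + 0.567·1.0819 + 0.140·1.0860 = 1.0825 bits

H(X,Y) = -Σ_{x,y} P(x,y) log₂ P(x,y). Per-cell terms -P(x,y)·log₂P(x,y):
  X=0: 0.0501, 0.0766, 0.2301
  X=1: 0.1211, 0.1727, 0.4242
  X=2: 0.2329, 0.3187, 0.5260
  X=3: 0.0862, 0.1252, 0.3378
Sum of the 12 terms: H(X,Y) = 2.7016 bits

Chain rule check:
  H(X) + H(Y|X) = 1.6190 + 1.0825 = 2.7015 bits
  H(X,Y) = 2.7016 bits
✓ Chain rule verified (Δ = 0.0001 is 4-dp rounding noise: each of the three values was rounded independently).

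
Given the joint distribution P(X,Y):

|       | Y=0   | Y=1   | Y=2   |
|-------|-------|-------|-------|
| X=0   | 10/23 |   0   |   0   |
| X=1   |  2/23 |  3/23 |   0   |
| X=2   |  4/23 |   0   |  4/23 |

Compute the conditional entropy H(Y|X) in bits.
0.5589 bits

H(Y|X) = H(X,Y) - H(X)

H(X,Y) = -Σ_{x,y} P(x,y) log₂ P(x,y). Per-cell terms -P(x,y)·log₂P(x,y):
  X=0: 0.52245, 0.00000, 0.00000
  X=1: 0.30640, 0.38330, 0.00000
  X=2: 0.43888, 0.00000, 0.43888
  (cells with P = 0 contribute 0)
Sum of the 9 terms: H(X,Y) = 2.0899 bits

Marginal of X (row sums):
  P(X=0) = 10/23 + 0 + 0 = 10/23
  P(X=1) = 2/23 + 3/23 + 0 = 5/23
  P(X=2) = 4/23 + 0 + 4/23 = 8/23
H(X) = -[(10/23)·log₂(10/23) + (5/23)·log₂(5/23) + (8/23)·log₂(8/23)]
  = 0.52245 + 0.47862 + 0.52993 = 1.5310 bits

H(Y|X) = H(X,Y) - H(X) = 2.0899 - 1.5310 = 0.5589 bits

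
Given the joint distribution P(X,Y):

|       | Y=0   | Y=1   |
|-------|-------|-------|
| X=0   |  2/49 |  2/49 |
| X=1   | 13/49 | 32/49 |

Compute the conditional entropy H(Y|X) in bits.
0.8781 bits

H(Y|X) = H(X,Y) - H(X)

H(X,Y) = -Σ_{x,y} P(x,y) log₂ P(x,y). Per-cell terms -P(x,y)·log₂P(x,y):
  X=0: 0.18836, 0.18836
  X=1: 0.50787, 0.40144
Sum of the 4 terms: H(X,Y) = 1.2860 bits

Marginal of X (row sums):
  P(X=0) = 2/49 + 2/49 = 4/49
  P(X=1) = 13/49 + 32/49 = 45/49
H(X) = -[(4/49)·log₂(4/49) + (45/49)·log₂(45/49)]
  = 0.29508 + 0.11283 = 0.4079 bits

H(Y|X) = H(X,Y) - H(X) = 1.2860 - 0.4079 = 0.8781 bits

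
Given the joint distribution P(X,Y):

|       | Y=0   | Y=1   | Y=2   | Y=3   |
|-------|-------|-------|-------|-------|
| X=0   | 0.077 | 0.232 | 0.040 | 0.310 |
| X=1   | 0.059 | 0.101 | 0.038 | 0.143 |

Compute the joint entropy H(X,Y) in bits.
2.6389 bits

H(X,Y) = -Σ_{x,y} P(x,y) log₂ P(x,y). Per-cell terms -P(x,y)·log₂P(x,y):
  X=0: 0.2848, 0.4890, 0.1858, 0.5238
  X=1: 0.2409, 0.3341, 0.1793, 0.4012
Sum of the 8 terms: H(X,Y) = 2.6389 bits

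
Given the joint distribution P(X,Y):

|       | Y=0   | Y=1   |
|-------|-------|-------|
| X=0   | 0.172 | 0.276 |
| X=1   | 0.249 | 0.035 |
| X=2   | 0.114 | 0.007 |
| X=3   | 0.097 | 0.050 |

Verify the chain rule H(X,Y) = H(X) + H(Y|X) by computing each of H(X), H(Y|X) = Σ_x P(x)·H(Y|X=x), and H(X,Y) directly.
H(X) = 1.8100 bits, H(Y|X) = 0.7579 bits, H(X,Y) = 2.5680 bits

Marginal of X (row sums):
  P(X=0) = 0.172 + 0.276 = 0.448
  P(X=1) = 0.249 + 0.035 = 0.284
  P(X=2) = 0.114 + 0.007 = 0.121
  P(X=3) = 0.097 + 0.050 = 0.147
H(X) = -[0.448·log₂(0.448) + 0.284·log₂(0.284) + 0.121·log₂(0.121) + 0.147·log₂(0.147)]
  = 0.51898 + 0.51575 + 0.36868 + 0.40662 = 1.8100 bits

H(Y|X) = Σ_x P(x)·H(Y|X=x):
  X=0: P(X=0) = 0.448, P(Y|X=0) = (43/112, 69/112) → H(Y|X=0) = 0.96077
  X=1: P(X=1) = 0.284, P(Y|X=1) = (249/284, 35/284) → H(Y|X=1) = 0.53860
  X=2: P(X=2) = 0.121, P(Y|X=2) = (114/121, 7/121) → H(Y|X=2) = 0.31886
  X=3: P(X=3) = 0.147, P(Y|X=3) = (97/147, 50/147) → H(Y|X=3) = 0.92495
H(Y|X) = 0.448·0.96077 + 0.284·0.53860 + 0.121·0.31886 + 0.147·0.92495 = 0.7579 bits

H(X,Y) = -Σ_{x,y} P(x,y) log₂ P(x,y). Per-cell terms -P(x,y)·log₂P(x,y):
  X=0: 0.43680, 0.51260
  X=1: 0.49944, 0.16928
  X=2: 0.35715, 0.05011
  X=3: 0.32649, 0.21610
Sum of the 8 terms: H(X,Y) = 2.5680 bits

Chain rule check:
  H(X) + H(Y|X) = 1.8100 + 0.7579 = 2.5679 bits
  H(X,Y) = 2.5680 bits
✓ Chain rule verified (Δ = 0.0001 is 4-dp rounding noise: each of the three values was rounded independently).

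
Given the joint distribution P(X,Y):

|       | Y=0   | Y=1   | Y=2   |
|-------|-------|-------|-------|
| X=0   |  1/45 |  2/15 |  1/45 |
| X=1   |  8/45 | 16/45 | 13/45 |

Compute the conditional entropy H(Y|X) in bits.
1.4474 bits

H(Y|X) = H(X,Y) - H(X)

H(X,Y) = -Σ_{x,y} P(x,y) log₂ P(x,y). Per-cell terms -P(x,y)·log₂P(x,y):
  X=0: 0.12204, 0.38759, 0.12204
  X=1: 0.44300, 0.53044, 0.51752
Sum of the 6 terms: H(X,Y) = 2.1226 bits

Marginal of X (row sums):
  P(X=0) = 1/45 + 2/15 + 1/45 = 8/45
  P(X=1) = 8/45 + 16/45 + 13/45 = 37/45
H(X) = -[(8/45)·log₂(8/45) + (37/45)·log₂(37/45)]
  = 0.44300 + 0.23220 = 0.6752 bits

H(Y|X) = H(X,Y) - H(X) = 2.1226 - 0.6752 = 1.4474 bits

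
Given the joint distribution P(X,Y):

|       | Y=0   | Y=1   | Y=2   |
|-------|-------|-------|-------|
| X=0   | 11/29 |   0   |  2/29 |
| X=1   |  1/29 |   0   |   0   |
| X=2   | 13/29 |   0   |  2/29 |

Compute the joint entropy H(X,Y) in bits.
1.7490 bits

H(X,Y) = -Σ_{x,y} P(x,y) log₂ P(x,y). Per-cell terms -P(x,y)·log₂P(x,y):
  X=0: 0.53048, 0.00000, 0.26607
  X=1: 0.16752, 0.00000, 0.00000
  X=2: 0.51890, 0.00000, 0.26607
  (cells with P = 0 contribute 0)
Sum of the 9 terms: H(X,Y) = 1.7490 bits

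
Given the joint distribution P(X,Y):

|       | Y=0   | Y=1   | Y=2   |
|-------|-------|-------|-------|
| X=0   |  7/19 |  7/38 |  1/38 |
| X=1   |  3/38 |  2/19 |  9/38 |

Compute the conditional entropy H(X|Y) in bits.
0.6979 bits

H(X|Y) = H(X,Y) - H(Y)

H(X,Y) = -Σ_{x,y} P(x,y) log₂ P(x,y). Per-cell terms -P(x,y)·log₂P(x,y):
  X=0: 0.53074, 0.44958, 0.13810
  X=1: 0.28918, 0.34189, 0.49216
Sum of the 6 terms: H(X,Y) = 2.24165 bits

Marginal of Y (column sums):
  P(Y=0) = 7/19 + 3/38 = 17/38
  P(Y=1) = 7/38 + 2/19 = 11/38
  P(Y=2) = 1/38 + 9/38 = 5/19
H(Y) = -[(17/38)·log₂(17/38) + (11/38)·log₂(11/38) + (5/19)·log₂(5/19)]
  = 0.51916 + 0.51772 + 0.50684 = 1.54372 bits

H(X|Y) = H(X,Y) - H(Y) = 2.24165 - 1.54372 = 0.6979 bits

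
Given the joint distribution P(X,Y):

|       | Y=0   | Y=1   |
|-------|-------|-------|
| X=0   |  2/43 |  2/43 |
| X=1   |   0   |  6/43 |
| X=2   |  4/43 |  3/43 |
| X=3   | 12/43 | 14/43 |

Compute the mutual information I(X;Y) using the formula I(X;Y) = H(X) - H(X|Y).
0.1253 bits

I(X;Y) = H(X) - H(X|Y)

Marginal of X (row sums):
  P(X=0) = 2/43 + 2/43 = 4/43
  P(X=1) = 0 + 6/43 = 6/43
  P(X=2) = 4/43 + 3/43 = 7/43
  P(X=3) = 12/43 + 14/43 = 26/43
H(X) = -[(4/43)·log₂(4/43) + (6/43)·log₂(6/43) + (7/43)·log₂(7/43) + (26/43)·log₂(26/43)]
  = 0.3187 + 0.3965 + 0.4263 + 0.4389 = 1.5804 bits

Marginal of Y (column sums):
  P(Y=0) = 2/43 + 0 + 4/43 + 12/43 = 18/43
  P(Y=1) = 2/43 + 6/43 + 3/43 + 14/43 = 25/43
H(X|Y) = Σ_y P(y)·H(X|Y=y):
  Y=0: P(Y=0) = 18/43, P(X|Y=0) = (1/9, 0, 2/9, 2/3) → H(X|Y=0) = 1.2244
  Y=1: P(Y=1) = 25/43, P(X|Y=1) = (2/25, 6/25, 3/25, 14/25) → H(X|Y=1) = 1.6212
H(X|Y) = (18/43)·1.2244 + (25/43)·1.6212 = 1.4551 bits

I(X;Y) = H(X) - H(X|Y) = 1.5804 - 1.4551 = 0.1253 bits

Cross-check via I(X;Y) = H(X) + H(Y) - H(X,Y): computing H(Y) from the column sums and H(X,Y) from the 8 cells in the same way gives H(Y) = 0.9808 bits and H(X,Y) = 2.4359 bits, so
I(X;Y) = 1.5804 + 0.9808 - 2.4359 = 0.1253 bits ✓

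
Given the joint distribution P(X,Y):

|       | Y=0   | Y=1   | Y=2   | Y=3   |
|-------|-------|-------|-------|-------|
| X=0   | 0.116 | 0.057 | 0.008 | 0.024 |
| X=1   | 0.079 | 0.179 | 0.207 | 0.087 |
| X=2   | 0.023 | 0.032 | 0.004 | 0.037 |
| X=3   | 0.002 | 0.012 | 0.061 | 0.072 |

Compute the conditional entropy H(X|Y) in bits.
1.4076 bits

H(X|Y) = H(X,Y) - H(Y)

H(X,Y) = -Σ_{x,y} P(x,y) log₂ P(x,y). Per-cell terms -P(x,y)·log₂P(x,y):
  X=0: 0.36051, 0.23557, 0.05573, 0.12914
  X=1: 0.28930, 0.44427, 0.47037, 0.30649
  X=2: 0.12517, 0.15891, 0.03186, 0.17598
  X=3: 0.01793, 0.07657, 0.24614, 0.27330
Sum of the 16 terms: H(X,Y) = 3.3972 bits

Marginal of Y (column sums):
  P(Y=0) = 0.116 + 0.079 + 0.023 + 0.002 = 0.220
  P(Y=1) = 0.057 + 0.179 + 0.032 + 0.012 = 0.280
  P(Y=2) = 0.008 + 0.207 + 0.004 + 0.061 = 0.280
  P(Y=3) = 0.024 + 0.087 + 0.037 + 0.072 = 0.220
H(Y) = -[0.220·log₂(0.220) + 0.280·log₂(0.280) + 0.280·log₂(0.280) + 0.220·log₂(0.220)]
  = 0.48057 + 0.51422 + 0.51422 + 0.48057 = 1.9896 bits

H(X|Y) = H(X,Y) - H(Y) = 3.3972 - 1.9896 = 1.4076 bits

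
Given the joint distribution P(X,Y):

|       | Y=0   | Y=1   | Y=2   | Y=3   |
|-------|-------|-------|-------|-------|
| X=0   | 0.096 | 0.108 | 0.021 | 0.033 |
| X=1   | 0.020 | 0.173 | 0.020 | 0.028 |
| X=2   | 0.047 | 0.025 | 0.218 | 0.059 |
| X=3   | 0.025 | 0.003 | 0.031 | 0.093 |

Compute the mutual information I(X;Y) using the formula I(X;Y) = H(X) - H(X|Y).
0.4607 bits

I(X;Y) = H(X) - H(X|Y)

Marginal of X (row sums):
  P(X=0) = 0.096 + 0.108 + 0.021 + 0.033 = 0.258
  P(X=1) = 0.020 + 0.173 + 0.020 + 0.028 = 0.241
  P(X=2) = 0.047 + 0.025 + 0.218 + 0.059 = 0.349
  P(X=3) = 0.025 + 0.003 + 0.031 + 0.093 = 0.152
H(X) = -[0.258·log₂(0.258) + 0.241·log₂(0.241) + 0.349·log₂(0.349) + 0.152·log₂(0.152)]
  = 0.5042757 + 0.4947477 + 0.5300267 + 0.4131142 = 1.942164 bits

Marginal of Y (column sums):
  P(Y=0) = 0.096 + 0.020 + 0.047 + 0.025 = 0.188
  P(Y=1) = 0.108 + 0.173 + 0.025 + 0.003 = 0.309
  P(Y=2) = 0.021 + 0.020 + 0.218 + 0.031 = 0.290
  P(Y=3) = 0.033 + 0.028 + 0.059 + 0.093 = 0.213
H(X|Y) = Σ_y P(y)·H(X|Y=y):
  Y=0: P(Y=0) = 0.188, P(X|Y=0) = (24/47, 5/47, 1/4, 25/188) → H(X|Y=0) = 1.7260939
  Y=1: P(Y=1) = 0.309, P(X|Y=1) = (36/103, 173/309, 25/309, 1/103) → H(X|Y=1) = 1.3569976
  Y=2: P(Y=2) = 0.290, P(X|Y=2) = (21/290, 2/29, 109/145, 31/290) → H(X|Y=2) = 1.1946626
  Y=3: P(Y=3) = 0.213, P(X|Y=3) = (11/71, 28/213, 59/213, 31/71) → H(X|Y=3) = 1.8366408
H(X|Y) = 0.188·1.7260939 + 0.309·1.3569976 + 0.290·1.1946626 + 0.213·1.8366408 = 1.481475 bits

I(X;Y) = H(X) - H(X|Y) = 1.942164 - 1.481475 = 0.4607 bits

Cross-check via I(X;Y) = H(X) + H(Y) - H(X,Y): computing H(Y) from the column sums and H(X,Y) from the 16 cells in the same way gives H(Y) = 1.969973 bits and H(X,Y) = 3.451447 bits, so
I(X;Y) = 1.942164 + 1.969973 - 3.451447 = 0.4607 bits ✓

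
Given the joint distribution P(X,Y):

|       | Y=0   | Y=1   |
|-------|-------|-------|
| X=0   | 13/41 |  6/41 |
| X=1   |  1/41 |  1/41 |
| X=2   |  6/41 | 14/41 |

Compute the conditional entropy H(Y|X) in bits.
0.8956 bits

H(Y|X) = H(X,Y) - H(X)

H(X,Y) = -Σ_{x,y} P(x,y) log₂ P(x,y). Per-cell terms -P(x,y)·log₂P(x,y):
  X=0: 0.52543, 0.40574
  X=1: 0.13067, 0.13067
  X=2: 0.40574, 0.52934
Sum of the 6 terms: H(X,Y) = 2.1276 bits

Marginal of X (row sums):
  P(X=0) = 13/41 + 6/41 = 19/41
  P(X=1) = 1/41 + 1/41 = 2/41
  P(X=2) = 6/41 + 14/41 = 20/41
H(X) = -[(19/41)·log₂(19/41) + (2/41)·log₂(2/41) + (20/41)·log₂(20/41)]
  = 0.51422 + 0.21256 + 0.50518 = 1.2320 bits

H(Y|X) = H(X,Y) - H(X) = 2.1276 - 1.2320 = 0.8956 bits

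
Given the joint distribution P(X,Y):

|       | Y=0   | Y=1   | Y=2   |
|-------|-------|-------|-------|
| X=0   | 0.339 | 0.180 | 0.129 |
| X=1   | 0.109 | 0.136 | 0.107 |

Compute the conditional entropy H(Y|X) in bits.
1.5047 bits

H(Y|X) = H(X,Y) - H(X)

H(X,Y) = -Σ_{x,y} P(x,y) log₂ P(x,y). Per-cell terms -P(x,y)·log₂P(x,y):
  X=0: 0.5291, 0.4453, 0.3811
  X=1: 0.3485, 0.3915, 0.3450
Sum of the 6 terms: H(X,Y) = 2.4405 bits

Marginal of X (row sums):
  P(X=0) = 0.339 + 0.180 + 0.129 = 0.648
  P(X=1) = 0.109 + 0.136 + 0.107 = 0.352
H(X) = -[0.648·log₂(0.648) + 0.352·log₂(0.352)]
  = 0.4056 + 0.5302 = 0.9358 bits

H(Y|X) = H(X,Y) - H(X) = 2.4405 - 0.9358 = 1.5047 bits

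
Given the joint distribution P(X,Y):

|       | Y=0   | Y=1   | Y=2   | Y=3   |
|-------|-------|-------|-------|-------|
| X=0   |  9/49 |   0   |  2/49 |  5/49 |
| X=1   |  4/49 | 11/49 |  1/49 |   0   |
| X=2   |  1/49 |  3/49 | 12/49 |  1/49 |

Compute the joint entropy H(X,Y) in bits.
2.8399 bits

H(X,Y) = -Σ_{x,y} P(x,y) log₂ P(x,y). Per-cell terms -P(x,y)·log₂P(x,y):
  X=0: 0.4490, 0.0000, 0.1884, 0.3360
  X=1: 0.2951, 0.4838, 0.1146, 0.0000
  X=2: 0.1146, 0.2467, 0.4971, 0.1146
  (cells with P = 0 contribute 0)
Sum of the 12 terms: H(X,Y) = 2.8399 bits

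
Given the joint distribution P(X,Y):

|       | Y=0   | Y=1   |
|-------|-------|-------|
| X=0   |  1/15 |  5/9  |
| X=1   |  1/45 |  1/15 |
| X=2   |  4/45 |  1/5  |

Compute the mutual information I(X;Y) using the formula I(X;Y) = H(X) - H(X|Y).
0.0402 bits

I(X;Y) = H(X) - H(X|Y)

Marginal of X (row sums):
  P(X=0) = 1/15 + 5/9 = 28/45
  P(X=1) = 1/45 + 1/15 = 4/45
  P(X=2) = 4/45 + 1/5 = 13/45
H(X) = -[(28/45)·log₂(28/45) + (4/45)·log₂(4/45) + (13/45)·log₂(13/45)]
  = 0.42591 + 0.31039 + 0.51752 = 1.25382 bits

Marginal of Y (column sums):
  P(Y=0) = 1/15 + 1/45 + 4/45 = 8/45
  P(Y=1) = 5/9 + 1/15 + 1/5 = 37/45
H(X|Y) = Σ_y P(y)·H(X|Y=y):
  Y=0: P(Y=0) = 8/45, P(X|Y=0) = (3/8, 1/8, 1/2) → H(X|Y=0) = 1.40564
  Y=1: P(Y=1) = 37/45, P(X|Y=1) = (25/37, 3/37, 9/37) → H(X|Y=1) = 1.17214
H(X|Y) = (8/45)·1.40564 + (37/45)·1.17214 = 1.21365 bits

I(X;Y) = H(X) - H(X|Y) = 1.25382 - 1.21365 = 0.0402 bits

Cross-check via I(X;Y) = H(X) + H(Y) - H(X,Y): computing H(Y) from the column sums and H(X,Y) from the 6 cells in the same way gives H(Y) = 0.67519 bits and H(X,Y) = 1.88884 bits, so
I(X;Y) = 1.25382 + 0.67519 - 1.88884 = 0.0402 bits ✓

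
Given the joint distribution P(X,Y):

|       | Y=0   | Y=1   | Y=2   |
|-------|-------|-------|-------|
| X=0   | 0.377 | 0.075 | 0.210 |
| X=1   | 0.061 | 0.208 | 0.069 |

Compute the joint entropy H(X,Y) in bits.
2.2672 bits

H(X,Y) = -Σ_{x,y} P(x,y) log₂ P(x,y). Per-cell terms -P(x,y)·log₂P(x,y):
  X=0: 0.5306, 0.2803, 0.4728
  X=1: 0.2461, 0.4712, 0.2662
Sum of the 6 terms: H(X,Y) = 2.2672 bits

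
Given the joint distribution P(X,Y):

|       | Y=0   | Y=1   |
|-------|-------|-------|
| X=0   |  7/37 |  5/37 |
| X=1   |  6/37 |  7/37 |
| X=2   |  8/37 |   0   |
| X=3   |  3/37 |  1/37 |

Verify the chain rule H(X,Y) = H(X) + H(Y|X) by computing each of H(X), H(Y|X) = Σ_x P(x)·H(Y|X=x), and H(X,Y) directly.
H(X) = 1.8817 bits, H(Y|X) = 0.7554 bits, H(X,Y) = 2.6371 bits

Marginal of X (row sums):
  P(X=0) = 7/37 + 5/37 = 12/37
  P(X=1) = 6/37 + 7/37 = 13/37
  P(X=2) = 8/37 + 0 = 8/37
  P(X=3) = 3/37 + 1/37 = 4/37
H(X) = -[(12/37)·log₂(12/37) + (13/37)·log₂(13/37) + (8/37)·log₂(8/37) + (4/37)·log₂(4/37)]
  = 0.52686 + 0.53019 + 0.47772 + 0.34697 = 1.8817 bits

H(Y|X) = Σ_x P(x)·H(Y|X=x):
  X=0: P(X=0) = 12/37, P(Y|X=0) = (7/12, 5/12) → H(Y|X=0) = 0.97987
  X=1: P(X=1) = 13/37, P(Y|X=1) = (6/13, 7/13) → H(Y|X=1) = 0.99573
  X=2: P(X=2) = 8/37, P(Y|X=2) = (1, 0) → H(Y|X=2) = 0.00000
  X=3: P(X=3) = 4/37, P(Y|X=3) = (3/4, 1/4) → H(Y|X=3) = 0.81128
H(Y|X) = (12/37)·0.97987 + (13/37)·0.99573 + (8/37)·0.00000 + (4/37)·0.81128 = 0.7554 bits

H(X,Y) = -Σ_{x,y} P(x,y) log₂ P(x,y). Per-cell terms -P(x,y)·log₂P(x,y):
  X=0: 0.45445, 0.39021
  X=1: 0.42559, 0.45445
  X=2: 0.47772, 0.00000
  X=3: 0.29388, 0.14080
  (cells with P = 0 contribute 0)
Sum of the 8 terms: H(X,Y) = 2.6371 bits

Chain rule check:
  H(X) + H(Y|X) = 1.8817 + 0.7554 = 2.6371 bits
  H(X,Y) = 2.6371 bits
✓ Chain rule verified.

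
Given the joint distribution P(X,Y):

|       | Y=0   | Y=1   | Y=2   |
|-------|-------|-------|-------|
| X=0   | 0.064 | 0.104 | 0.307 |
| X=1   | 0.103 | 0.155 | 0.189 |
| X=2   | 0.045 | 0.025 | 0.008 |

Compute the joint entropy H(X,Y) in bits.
2.7155 bits

H(X,Y) = -Σ_{x,y} P(x,y) log₂ P(x,y). Per-cell terms -P(x,y)·log₂P(x,y):
  X=0: 0.25381, 0.33960, 0.52303
  X=1: 0.33777, 0.41690, 0.45427
  X=2: 0.20133, 0.13305, 0.05573
Sum of the 9 terms: H(X,Y) = 2.7155 bits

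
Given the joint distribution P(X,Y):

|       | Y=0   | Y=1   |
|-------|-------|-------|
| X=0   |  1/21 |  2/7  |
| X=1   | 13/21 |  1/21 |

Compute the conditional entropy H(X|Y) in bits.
0.4447 bits

H(X|Y) = H(X,Y) - H(Y)

H(X,Y) = -Σ_{x,y} P(x,y) log₂ P(x,y). Per-cell terms -P(x,y)·log₂P(x,y):
  X=0: 0.20916, 0.51639
  X=1: 0.42831, 0.20916
Sum of the 4 terms: H(X,Y) = 1.3630 bits

Marginal of Y (column sums):
  P(Y=0) = 1/21 + 13/21 = 2/3
  P(Y=1) = 2/7 + 1/21 = 1/3
H(Y) = -[(2/3)·log₂(2/3) + (1/3)·log₂(1/3)]
  = 0.38998 + 0.52832 = 0.9183 bits

H(X|Y) = H(X,Y) - H(Y) = 1.3630 - 0.9183 = 0.4447 bits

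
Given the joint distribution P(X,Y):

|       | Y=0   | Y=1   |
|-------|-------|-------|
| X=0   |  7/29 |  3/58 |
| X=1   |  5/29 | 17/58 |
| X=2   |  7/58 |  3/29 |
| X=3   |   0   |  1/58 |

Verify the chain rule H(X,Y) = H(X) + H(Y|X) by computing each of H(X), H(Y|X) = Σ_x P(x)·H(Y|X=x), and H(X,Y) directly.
H(X) = 1.6170 bits, H(Y|X) = 0.8629 bits, H(X,Y) = 2.4800 bits

Marginal of X (row sums):
  P(X=0) = 7/29 + 3/58 = 17/58
  P(X=1) = 5/29 + 17/58 = 27/58
  P(X=2) = 7/58 + 3/29 = 13/58
  P(X=3) = 0 + 1/58 = 1/58
H(X) = -[(17/58)·log₂(17/58) + (27/58)·log₂(27/58) + (13/58)·log₂(13/58) + (1/58)·log₂(1/58)]
  = 0.5189 + 0.5135 + 0.4836 + 0.1010 = 1.6170 bits

H(Y|X) = Σ_x P(x)·H(Y|X=x):
  X=0: P(X=0) = 17/58, P(Y|X=0) = (14/17, 3/17) → H(Y|X=0) = 0.6723
  X=1: P(X=1) = 27/58, P(Y|X=1) = (10/27, 17/27) → H(Y|X=1) = 0.9510
  X=2: P(X=2) = 13/58, P(Y|X=2) = (7/13, 6/13) → H(Y|X=2) = 0.9957
  X=3: P(X=3) = 1/58, P(Y|X=3) = (0, 1) → H(Y|X=3) = 0.0000
H(Y|X) = (17/58)·0.6723 + (27/58)·0.9510 + (13/58)·0.9957 + (1/58)·0.0000 = 0.8629 bits

H(X,Y) = -Σ_{x,y} P(x,y) log₂ P(x,y). Per-cell terms -P(x,y)·log₂P(x,y):
  X=0: 0.4950, 0.2210
  X=1: 0.4373, 0.5189
  X=2: 0.3682, 0.3386
  X=3: 0.0000, 0.1010
  (cells with P = 0 contribute 0)
Sum of the 8 terms: H(X,Y) = 2.4800 bits

Chain rule check:
  H(X) + H(Y|X) = 1.6170 + 0.8629 = 2.4799 bits
  H(X,Y) = 2.4800 bits
✓ Chain rule verified (Δ = 0.0001 is 4-dp rounding noise: each of the three values was rounded independently).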